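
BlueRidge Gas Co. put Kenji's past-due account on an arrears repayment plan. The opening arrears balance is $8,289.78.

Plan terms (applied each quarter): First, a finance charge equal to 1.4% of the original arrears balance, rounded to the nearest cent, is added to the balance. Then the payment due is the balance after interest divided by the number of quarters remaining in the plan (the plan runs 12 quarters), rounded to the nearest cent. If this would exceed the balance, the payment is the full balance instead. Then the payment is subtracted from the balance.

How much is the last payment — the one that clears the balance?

$1,050.97

Quarter 1: $8,289.78 +$116.06 interest = $8,405.84; pay $700.49 → $7,705.35
Quarter 2: $7,705.35 +$116.06 interest = $7,821.41; pay $711.04 → $7,110.37
Quarter 3: $7,110.37 +$116.06 interest = $7,226.43; pay $722.64 → $6,503.79
Quarter 4: $6,503.79 +$116.06 interest = $6,619.85; pay $735.54 → $5,884.31
Quarter 5: $5,884.31 +$116.06 interest = $6,000.37; pay $750.05 → $5,250.32
Quarter 6: $5,250.32 +$116.06 interest = $5,366.38; pay $766.63 → $4,599.75
Quarter 7: $4,599.75 +$116.06 interest = $4,715.81; pay $785.97 → $3,929.84
Quarter 8: $3,929.84 +$116.06 interest = $4,045.90; pay $809.18 → $3,236.72
Quarter 9: $3,236.72 +$116.06 interest = $3,352.78; pay $838.20 → $2,514.58
Quarter 10: $2,514.58 +$116.06 interest = $2,630.64; pay $876.88 → $1,753.76
Quarter 11: $1,753.76 +$116.06 interest = $1,869.82; pay $934.91 → $934.91
Quarter 12: $934.91 +$116.06 interest = $1,050.97; pay $1,050.97 → $0.00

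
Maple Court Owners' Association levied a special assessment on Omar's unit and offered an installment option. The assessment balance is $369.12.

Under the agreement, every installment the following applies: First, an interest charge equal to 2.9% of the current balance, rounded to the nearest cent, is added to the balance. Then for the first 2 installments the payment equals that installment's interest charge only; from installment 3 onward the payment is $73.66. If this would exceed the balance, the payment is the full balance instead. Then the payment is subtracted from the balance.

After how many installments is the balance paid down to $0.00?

Installment 1: opening $369.12; interest $10.70 → $379.82; payment $10.70; balance $369.12
Installment 2: opening $369.12; interest $10.70 → $379.82; payment $10.70; balance $369.12
Installment 3: opening $369.12; interest $10.70 → $379.82; payment $73.66; balance $306.16
Installment 4: opening $306.16; interest $8.88 → $315.04; payment $73.66; balance $241.38
Installment 5: opening $241.38; interest $7.00 → $248.38; payment $73.66; balance $174.72
Installment 6: opening $174.72; interest $5.07 → $179.79; payment $73.66; balance $106.13
Installment 7: opening $106.13; interest $3.08 → $109.21; payment $73.66; balance $35.55
Installment 8: opening $35.55; interest $1.03 → $36.58; payment $36.58; balance $0.00
Balance reaches $0.00 in installment 8.

8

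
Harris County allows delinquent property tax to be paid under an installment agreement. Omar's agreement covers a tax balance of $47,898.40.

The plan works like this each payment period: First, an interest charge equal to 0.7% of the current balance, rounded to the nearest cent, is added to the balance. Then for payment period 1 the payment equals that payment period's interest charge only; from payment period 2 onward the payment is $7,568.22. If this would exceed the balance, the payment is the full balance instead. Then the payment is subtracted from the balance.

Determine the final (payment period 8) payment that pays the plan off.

$3,760.37

# | Opening | Interest | Payment | End bal
1 | $47,898.40 | $335.29 | $335.29 | $47,898.40
2 | $47,898.40 | $335.29 | $7,568.22 | $40,665.47
3 | $40,665.47 | $284.66 | $7,568.22 | $33,381.91
4 | $33,381.91 | $233.67 | $7,568.22 | $26,047.36
5 | $26,047.36 | $182.33 | $7,568.22 | $18,661.47
6 | $18,661.47 | $130.63 | $7,568.22 | $11,223.88
7 | $11,223.88 | $78.57 | $7,568.22 | $3,734.23
8 | $3,734.23 | $26.14 | $3,760.37 | $0.00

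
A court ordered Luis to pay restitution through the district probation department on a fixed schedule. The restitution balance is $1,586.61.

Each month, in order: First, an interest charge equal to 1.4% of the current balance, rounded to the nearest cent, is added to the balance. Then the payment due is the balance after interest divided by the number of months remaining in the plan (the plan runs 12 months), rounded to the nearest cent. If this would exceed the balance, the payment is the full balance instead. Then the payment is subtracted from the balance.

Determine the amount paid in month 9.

Month 1: $1,586.61 +$22.21 interest = $1,608.82; pay $134.07 → $1,474.75
Month 2: $1,474.75 +$20.65 interest = $1,495.40; pay $135.95 → $1,359.45
Month 3: $1,359.45 +$19.03 interest = $1,378.48; pay $137.85 → $1,240.63
Month 4: $1,240.63 +$17.37 interest = $1,258.00; pay $139.78 → $1,118.22
Month 5: $1,118.22 +$15.66 interest = $1,133.88; pay $141.74 → $992.14
Month 6: $992.14 +$13.89 interest = $1,006.03; pay $143.72 → $862.31
Month 7: $862.31 +$12.07 interest = $874.38; pay $145.73 → $728.65
Month 8: $728.65 +$10.20 interest = $738.85; pay $147.77 → $591.08
Month 9: $591.08 +$8.28 interest = $599.36; pay $149.84 → $449.52

$149.84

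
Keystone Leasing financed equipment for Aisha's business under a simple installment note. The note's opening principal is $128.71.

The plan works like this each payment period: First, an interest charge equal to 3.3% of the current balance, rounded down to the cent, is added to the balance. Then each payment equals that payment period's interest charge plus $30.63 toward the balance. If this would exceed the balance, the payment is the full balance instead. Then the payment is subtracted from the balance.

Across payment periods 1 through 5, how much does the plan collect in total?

$139.81

# | Opening | Interest | Payment | End bal
1 | $128.71 | $4.24 | $34.87 | $98.08
2 | $98.08 | $3.23 | $33.86 | $67.45
3 | $67.45 | $2.22 | $32.85 | $36.82
4 | $36.82 | $1.21 | $31.84 | $6.19
5 | $6.19 | $0.20 | $6.39 | $0.00
Total paid: $139.81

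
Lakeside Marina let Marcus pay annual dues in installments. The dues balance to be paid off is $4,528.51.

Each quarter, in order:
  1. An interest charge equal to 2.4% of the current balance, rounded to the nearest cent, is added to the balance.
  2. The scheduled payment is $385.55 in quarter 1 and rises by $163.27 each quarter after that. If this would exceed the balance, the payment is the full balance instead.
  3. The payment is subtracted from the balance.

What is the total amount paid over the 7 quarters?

$5,003.55

Quarter 1: $4,528.51 +$108.68 interest = $4,637.19; pay $385.55 → $4,251.64
Quarter 2: $4,251.64 +$102.04 interest = $4,353.68; pay $548.82 → $3,804.86
Quarter 3: $3,804.86 +$91.32 interest = $3,896.18; pay $712.09 → $3,184.09
Quarter 4: $3,184.09 +$76.42 interest = $3,260.51; pay $875.36 → $2,385.15
Quarter 5: $2,385.15 +$57.24 interest = $2,442.39; pay $1,038.63 → $1,403.76
Quarter 6: $1,403.76 +$33.69 interest = $1,437.45; pay $1,201.90 → $235.55
Quarter 7: $235.55 +$5.65 interest = $241.20; pay $241.20 → $0.00
Total paid: $5,003.55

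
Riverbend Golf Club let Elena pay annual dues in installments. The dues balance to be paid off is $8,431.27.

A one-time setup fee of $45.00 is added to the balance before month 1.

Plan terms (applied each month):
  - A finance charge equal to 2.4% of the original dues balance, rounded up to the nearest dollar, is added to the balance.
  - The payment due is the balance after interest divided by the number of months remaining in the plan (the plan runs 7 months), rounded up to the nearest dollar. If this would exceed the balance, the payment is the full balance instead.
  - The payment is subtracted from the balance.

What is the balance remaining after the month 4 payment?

Month 1: opening $8,476.27; interest $203.00 → $8,679.27; payment $1,240.00; balance $7,439.27
Month 2: opening $7,439.27; interest $203.00 → $7,642.27; payment $1,274.00; balance $6,368.27
Month 3: opening $6,368.27; interest $203.00 → $6,571.27; payment $1,315.00; balance $5,256.27
Month 4: opening $5,256.27; interest $203.00 → $5,459.27; payment $1,365.00; balance $4,094.27

$4,094.27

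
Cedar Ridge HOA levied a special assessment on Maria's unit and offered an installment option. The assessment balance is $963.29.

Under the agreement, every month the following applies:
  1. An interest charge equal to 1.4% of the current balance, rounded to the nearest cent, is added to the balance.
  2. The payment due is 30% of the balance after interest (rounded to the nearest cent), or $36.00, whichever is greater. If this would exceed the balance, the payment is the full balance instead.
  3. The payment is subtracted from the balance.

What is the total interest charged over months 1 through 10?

Month 1: opening $963.29; interest $13.49 → $976.78; payment $293.03; balance $683.75
Month 2: opening $683.75; interest $9.57 → $693.32; payment $208.00; balance $485.32
Month 3: opening $485.32; interest $6.79 → $492.11; payment $147.63; balance $344.48
Month 4: opening $344.48; interest $4.82 → $349.30; payment $104.79; balance $244.51
Month 5: opening $244.51; interest $3.42 → $247.93; payment $74.38; balance $173.55
Month 6: opening $173.55; interest $2.43 → $175.98; payment $52.79; balance $123.19
Month 7: opening $123.19; interest $1.72 → $124.91; payment $37.47; balance $87.44
Month 8: opening $87.44; interest $1.22 → $88.66; payment $36.00; balance $52.66
Month 9: opening $52.66; interest $0.74 → $53.40; payment $36.00; balance $17.40
Month 10: opening $17.40; interest $0.24 → $17.64; payment $17.64; balance $0.00
Total interest: $13.49 + $9.57 + $6.79 + $4.82 + $3.42 + $2.43 + $1.72 + $1.22 + $0.74 + $0.24 = $44.44

$44.44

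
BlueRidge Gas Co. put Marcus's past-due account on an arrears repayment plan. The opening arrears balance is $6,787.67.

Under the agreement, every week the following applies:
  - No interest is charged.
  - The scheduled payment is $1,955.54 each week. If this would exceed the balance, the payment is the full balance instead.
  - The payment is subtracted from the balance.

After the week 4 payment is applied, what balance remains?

$0.00

Week 1: $6,787.67 − $1,955.54 → $4,832.13
Week 2: $4,832.13 − $1,955.54 → $2,876.59
Week 3: $2,876.59 − $1,955.54 → $921.05
Week 4: $921.05 − $921.05 → $0.00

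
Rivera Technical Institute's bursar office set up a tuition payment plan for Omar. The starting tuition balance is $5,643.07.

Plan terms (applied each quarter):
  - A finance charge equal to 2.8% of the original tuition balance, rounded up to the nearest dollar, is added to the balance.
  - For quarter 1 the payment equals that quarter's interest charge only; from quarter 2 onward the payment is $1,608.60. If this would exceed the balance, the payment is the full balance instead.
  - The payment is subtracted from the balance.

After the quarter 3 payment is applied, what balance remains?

# | Opening | Interest | Payment | End bal
1 | $5,643.07 | $159.00 | $159.00 | $5,643.07
2 | $5,643.07 | $159.00 | $1,608.60 | $4,193.47
3 | $4,193.47 | $159.00 | $1,608.60 | $2,743.87

$2,743.87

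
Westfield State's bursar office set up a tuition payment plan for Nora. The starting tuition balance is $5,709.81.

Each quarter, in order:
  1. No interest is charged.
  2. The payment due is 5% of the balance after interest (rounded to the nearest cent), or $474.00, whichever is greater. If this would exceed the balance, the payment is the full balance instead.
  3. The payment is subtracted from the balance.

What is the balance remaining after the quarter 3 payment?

$4,287.81

# | Opening | Payment | End bal
1 | $5,709.81 | $474.00 | $5,235.81
2 | $5,235.81 | $474.00 | $4,761.81
3 | $4,761.81 | $474.00 | $4,287.81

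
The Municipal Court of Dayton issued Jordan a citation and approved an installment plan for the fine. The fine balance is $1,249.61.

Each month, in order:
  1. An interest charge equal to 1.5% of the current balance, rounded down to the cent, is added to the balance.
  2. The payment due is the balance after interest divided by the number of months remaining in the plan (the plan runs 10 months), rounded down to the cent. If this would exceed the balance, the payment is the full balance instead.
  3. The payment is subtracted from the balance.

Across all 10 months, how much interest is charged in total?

$107.83

Month 1: opening $1,249.61; interest $18.74 → $1,268.35; payment $126.83; balance $1,141.52
Month 2: opening $1,141.52; interest $17.12 → $1,158.64; payment $128.73; balance $1,029.91
Month 3: opening $1,029.91; interest $15.44 → $1,045.35; payment $130.66; balance $914.69
Month 4: opening $914.69; interest $13.72 → $928.41; payment $132.63; balance $795.78
Month 5: opening $795.78; interest $11.93 → $807.71; payment $134.61; balance $673.10
Month 6: opening $673.10; interest $10.09 → $683.19; payment $136.63; balance $546.56
Month 7: opening $546.56; interest $8.19 → $554.75; payment $138.68; balance $416.07
Month 8: opening $416.07; interest $6.24 → $422.31; payment $140.77; balance $281.54
Month 9: opening $281.54; interest $4.22 → $285.76; payment $142.88; balance $142.88
Month 10: opening $142.88; interest $2.14 → $145.02; payment $145.02; balance $0.00
Total interest: $18.74 + $17.12 + $15.44 + $13.72 + $11.93 + $10.09 + $8.19 + $6.24 + $4.22 + $2.14 = $107.83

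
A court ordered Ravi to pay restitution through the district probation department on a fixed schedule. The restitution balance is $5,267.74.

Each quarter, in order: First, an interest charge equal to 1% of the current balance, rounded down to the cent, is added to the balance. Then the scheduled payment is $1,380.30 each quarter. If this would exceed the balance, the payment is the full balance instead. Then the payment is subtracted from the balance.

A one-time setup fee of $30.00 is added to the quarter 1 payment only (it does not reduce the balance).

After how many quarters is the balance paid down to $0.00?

4

Quarter 1: $5,267.74 +$52.67 interest = $5,320.41; pay $1,380.30 (+ $30.00 fee) → $3,940.11
Quarter 2: $3,940.11 +$39.40 interest = $3,979.51; pay $1,380.30 → $2,599.21
Quarter 3: $2,599.21 +$25.99 interest = $2,625.20; pay $1,380.30 → $1,244.90
Quarter 4: $1,244.90 +$12.44 interest = $1,257.34; pay $1,257.34 → $0.00
Balance reaches $0.00 in quarter 4.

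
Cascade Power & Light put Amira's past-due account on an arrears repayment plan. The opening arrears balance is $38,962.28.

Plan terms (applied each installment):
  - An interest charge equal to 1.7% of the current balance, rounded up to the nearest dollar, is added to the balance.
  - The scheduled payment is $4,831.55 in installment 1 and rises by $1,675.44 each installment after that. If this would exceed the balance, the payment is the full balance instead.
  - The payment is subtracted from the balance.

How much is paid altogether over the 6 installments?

Installment 1: $38,962.28 +$663.00 interest = $39,625.28; pay $4,831.55 → $34,793.73
Installment 2: $34,793.73 +$592.00 interest = $35,385.73; pay $6,506.99 → $28,878.74
Installment 3: $28,878.74 +$491.00 interest = $29,369.74; pay $8,182.43 → $21,187.31
Installment 4: $21,187.31 +$361.00 interest = $21,548.31; pay $9,857.87 → $11,690.44
Installment 5: $11,690.44 +$199.00 interest = $11,889.44; pay $11,533.31 → $356.13
Installment 6: $356.13 +$7.00 interest = $363.13; pay $363.13 → $0.00
Total paid: $41,275.28

$41,275.28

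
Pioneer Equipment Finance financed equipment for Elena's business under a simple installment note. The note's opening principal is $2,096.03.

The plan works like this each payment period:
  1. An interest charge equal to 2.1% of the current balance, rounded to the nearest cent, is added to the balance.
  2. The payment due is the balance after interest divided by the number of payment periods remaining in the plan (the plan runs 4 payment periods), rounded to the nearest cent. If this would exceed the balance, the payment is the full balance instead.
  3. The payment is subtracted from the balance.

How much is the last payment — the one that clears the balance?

Payment period 1: opening $2,096.03; interest $44.02 → $2,140.05; payment $535.01; balance $1,605.04
Payment period 2: opening $1,605.04; interest $33.71 → $1,638.75; payment $546.25; balance $1,092.50
Payment period 3: opening $1,092.50; interest $22.94 → $1,115.44; payment $557.72; balance $557.72
Payment period 4: opening $557.72; interest $11.71 → $569.43; payment $569.43; balance $0.00

$569.43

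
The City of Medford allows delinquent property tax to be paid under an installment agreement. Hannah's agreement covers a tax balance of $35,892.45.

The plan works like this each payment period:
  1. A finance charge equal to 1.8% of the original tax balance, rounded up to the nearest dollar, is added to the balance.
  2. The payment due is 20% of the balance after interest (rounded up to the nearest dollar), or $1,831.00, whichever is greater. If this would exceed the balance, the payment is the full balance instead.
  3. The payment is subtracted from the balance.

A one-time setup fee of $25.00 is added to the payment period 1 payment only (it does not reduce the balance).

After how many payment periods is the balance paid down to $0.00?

Payment period 1: opening $35,892.45; interest $647.00 → $36,539.45; payment $7,308.00 (+ $25.00 fee); balance $29,231.45
Payment period 2: opening $29,231.45; interest $647.00 → $29,878.45; payment $5,976.00; balance $23,902.45
Payment period 3: opening $23,902.45; interest $647.00 → $24,549.45; payment $4,910.00; balance $19,639.45
Payment period 4: opening $19,639.45; interest $647.00 → $20,286.45; payment $4,058.00; balance $16,228.45
Payment period 5: opening $16,228.45; interest $647.00 → $16,875.45; payment $3,376.00; balance $13,499.45
Payment period 6: opening $13,499.45; interest $647.00 → $14,146.45; payment $2,830.00; balance $11,316.45
Payment period 7: opening $11,316.45; interest $647.00 → $11,963.45; payment $2,393.00; balance $9,570.45
Payment period 8: opening $9,570.45; interest $647.00 → $10,217.45; payment $2,044.00; balance $8,173.45
Payment period 9: opening $8,173.45; interest $647.00 → $8,820.45; payment $1,831.00; balance $6,989.45
Payment period 10: opening $6,989.45; interest $647.00 → $7,636.45; payment $1,831.00; balance $5,805.45
Payment period 11: opening $5,805.45; interest $647.00 → $6,452.45; payment $1,831.00; balance $4,621.45
Payment period 12: opening $4,621.45; interest $647.00 → $5,268.45; payment $1,831.00; balance $3,437.45
Payment period 13: opening $3,437.45; interest $647.00 → $4,084.45; payment $1,831.00; balance $2,253.45
Payment period 14: opening $2,253.45; interest $647.00 → $2,900.45; payment $1,831.00; balance $1,069.45
Payment period 15: opening $1,069.45; interest $647.00 → $1,716.45; payment $1,716.45; balance $0.00
Balance reaches $0.00 in payment period 15.

15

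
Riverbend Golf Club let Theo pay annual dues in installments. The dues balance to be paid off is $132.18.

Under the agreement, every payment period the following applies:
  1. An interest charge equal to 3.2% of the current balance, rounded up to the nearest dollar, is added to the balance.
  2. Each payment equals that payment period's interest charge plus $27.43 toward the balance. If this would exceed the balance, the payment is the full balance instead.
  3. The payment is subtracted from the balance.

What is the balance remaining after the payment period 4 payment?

Payment period 1: opening $132.18; interest $5.00 → $137.18; payment $32.43; balance $104.75
Payment period 2: opening $104.75; interest $4.00 → $108.75; payment $31.43; balance $77.32
Payment period 3: opening $77.32; interest $3.00 → $80.32; payment $30.43; balance $49.89
Payment period 4: opening $49.89; interest $2.00 → $51.89; payment $29.43; balance $22.46

$22.46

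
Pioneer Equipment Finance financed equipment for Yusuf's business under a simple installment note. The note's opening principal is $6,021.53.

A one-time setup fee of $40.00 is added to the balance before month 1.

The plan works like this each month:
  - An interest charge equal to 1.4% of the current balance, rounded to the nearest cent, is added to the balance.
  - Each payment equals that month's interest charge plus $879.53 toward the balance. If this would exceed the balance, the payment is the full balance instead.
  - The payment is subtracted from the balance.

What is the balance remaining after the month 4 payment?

$2,543.41

Month 1: opening $6,061.53; interest $84.86 → $6,146.39; payment $964.39; balance $5,182.00
Month 2: opening $5,182.00; interest $72.55 → $5,254.55; payment $952.08; balance $4,302.47
Month 3: opening $4,302.47; interest $60.23 → $4,362.70; payment $939.76; balance $3,422.94
Month 4: opening $3,422.94; interest $47.92 → $3,470.86; payment $927.45; balance $2,543.41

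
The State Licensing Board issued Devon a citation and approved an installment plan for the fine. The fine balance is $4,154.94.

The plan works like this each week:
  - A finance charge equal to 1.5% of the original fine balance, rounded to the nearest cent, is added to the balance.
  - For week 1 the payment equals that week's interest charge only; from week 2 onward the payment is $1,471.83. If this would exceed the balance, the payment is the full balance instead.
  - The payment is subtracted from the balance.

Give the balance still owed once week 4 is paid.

# | Opening | Interest | Payment | End bal
1 | $4,154.94 | $62.32 | $62.32 | $4,154.94
2 | $4,154.94 | $62.32 | $1,471.83 | $2,745.43
3 | $2,745.43 | $62.32 | $1,471.83 | $1,335.92
4 | $1,335.92 | $62.32 | $1,398.24 | $0.00

$0.00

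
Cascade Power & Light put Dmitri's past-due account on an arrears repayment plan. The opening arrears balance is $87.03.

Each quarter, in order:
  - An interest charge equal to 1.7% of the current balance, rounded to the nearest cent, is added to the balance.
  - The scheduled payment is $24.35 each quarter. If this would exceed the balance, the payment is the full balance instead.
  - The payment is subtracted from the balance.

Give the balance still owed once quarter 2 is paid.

$40.90

Quarter 1: opening $87.03; interest $1.48 → $88.51; payment $24.35; balance $64.16
Quarter 2: opening $64.16; interest $1.09 → $65.25; payment $24.35; balance $40.90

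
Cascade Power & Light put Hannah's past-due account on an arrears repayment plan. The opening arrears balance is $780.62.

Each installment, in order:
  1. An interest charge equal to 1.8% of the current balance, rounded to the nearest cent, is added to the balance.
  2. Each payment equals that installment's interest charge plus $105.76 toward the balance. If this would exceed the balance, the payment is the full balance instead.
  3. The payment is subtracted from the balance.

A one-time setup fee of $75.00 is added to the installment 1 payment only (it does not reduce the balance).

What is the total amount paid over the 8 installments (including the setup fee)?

$914.73

Installment 1: opening $780.62; interest $14.05 → $794.67; payment $119.81 (+ $75.00 fee); balance $674.86
Installment 2: opening $674.86; interest $12.15 → $687.01; payment $117.91; balance $569.10
Installment 3: opening $569.10; interest $10.24 → $579.34; payment $116.00; balance $463.34
Installment 4: opening $463.34; interest $8.34 → $471.68; payment $114.10; balance $357.58
Installment 5: opening $357.58; interest $6.44 → $364.02; payment $112.20; balance $251.82
Installment 6: opening $251.82; interest $4.53 → $256.35; payment $110.29; balance $146.06
Installment 7: opening $146.06; interest $2.63 → $148.69; payment $108.39; balance $40.30
Installment 8: opening $40.30; interest $0.73 → $41.03; payment $41.03; balance $0.00
Total paid: $914.73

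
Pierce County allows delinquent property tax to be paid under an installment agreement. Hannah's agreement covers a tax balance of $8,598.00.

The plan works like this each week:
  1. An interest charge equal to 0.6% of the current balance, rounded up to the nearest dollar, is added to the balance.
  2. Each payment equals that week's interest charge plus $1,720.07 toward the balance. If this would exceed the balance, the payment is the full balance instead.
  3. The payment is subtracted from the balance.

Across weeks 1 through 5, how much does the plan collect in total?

$8,755.00

Week 1: opening $8,598.00; interest $52.00 → $8,650.00; payment $1,772.07; balance $6,877.93
Week 2: opening $6,877.93; interest $42.00 → $6,919.93; payment $1,762.07; balance $5,157.86
Week 3: opening $5,157.86; interest $31.00 → $5,188.86; payment $1,751.07; balance $3,437.79
Week 4: opening $3,437.79; interest $21.00 → $3,458.79; payment $1,741.07; balance $1,717.72
Week 5: opening $1,717.72; interest $11.00 → $1,728.72; payment $1,728.72; balance $0.00
Total paid: $8,755.00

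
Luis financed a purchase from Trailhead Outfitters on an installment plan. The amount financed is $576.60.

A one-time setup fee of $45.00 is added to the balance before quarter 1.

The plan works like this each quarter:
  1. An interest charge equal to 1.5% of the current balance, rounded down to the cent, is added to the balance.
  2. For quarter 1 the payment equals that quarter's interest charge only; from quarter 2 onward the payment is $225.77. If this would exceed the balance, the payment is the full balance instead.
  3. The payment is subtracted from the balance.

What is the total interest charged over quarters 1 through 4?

Quarter 1: opening $621.60; interest $9.32 → $630.92; payment $9.32; balance $621.60
Quarter 2: opening $621.60; interest $9.32 → $630.92; payment $225.77; balance $405.15
Quarter 3: opening $405.15; interest $6.07 → $411.22; payment $225.77; balance $185.45
Quarter 4: opening $185.45; interest $2.78 → $188.23; payment $188.23; balance $0.00
Total interest: $9.32 + $9.32 + $6.07 + $2.78 = $27.49

$27.49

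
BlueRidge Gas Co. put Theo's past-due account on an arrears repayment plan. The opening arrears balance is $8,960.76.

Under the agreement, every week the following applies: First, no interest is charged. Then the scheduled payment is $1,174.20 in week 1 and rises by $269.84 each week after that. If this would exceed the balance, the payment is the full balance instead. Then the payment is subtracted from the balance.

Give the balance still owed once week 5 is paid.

Week 1: $8,960.76 − $1,174.20 → $7,786.56
Week 2: $7,786.56 − $1,444.04 → $6,342.52
Week 3: $6,342.52 − $1,713.88 → $4,628.64
Week 4: $4,628.64 − $1,983.72 → $2,644.92
Week 5: $2,644.92 − $2,253.56 → $391.36

$391.36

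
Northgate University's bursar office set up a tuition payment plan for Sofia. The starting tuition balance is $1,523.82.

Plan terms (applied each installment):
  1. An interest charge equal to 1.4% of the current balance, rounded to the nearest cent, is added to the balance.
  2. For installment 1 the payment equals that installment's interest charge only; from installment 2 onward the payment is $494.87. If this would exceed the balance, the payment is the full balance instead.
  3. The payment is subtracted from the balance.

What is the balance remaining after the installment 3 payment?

# | Opening | Interest | Payment | End bal
1 | $1,523.82 | $21.33 | $21.33 | $1,523.82
2 | $1,523.82 | $21.33 | $494.87 | $1,050.28
3 | $1,050.28 | $14.70 | $494.87 | $570.11

$570.11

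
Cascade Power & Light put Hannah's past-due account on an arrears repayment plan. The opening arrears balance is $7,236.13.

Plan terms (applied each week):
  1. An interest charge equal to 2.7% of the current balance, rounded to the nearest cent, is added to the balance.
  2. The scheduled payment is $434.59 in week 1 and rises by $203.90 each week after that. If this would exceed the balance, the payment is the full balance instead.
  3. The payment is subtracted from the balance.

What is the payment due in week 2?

$638.49

# | Opening | Interest | Payment | End bal
1 | $7,236.13 | $195.38 | $434.59 | $6,996.92
2 | $6,996.92 | $188.92 | $638.49 | $6,547.35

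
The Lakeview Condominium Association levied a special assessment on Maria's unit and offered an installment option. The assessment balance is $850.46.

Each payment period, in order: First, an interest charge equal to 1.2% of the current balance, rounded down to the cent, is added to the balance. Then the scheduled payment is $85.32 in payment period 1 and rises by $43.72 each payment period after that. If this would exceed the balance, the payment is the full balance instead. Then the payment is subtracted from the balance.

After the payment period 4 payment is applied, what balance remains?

Payment period 1: opening $850.46; interest $10.20 → $860.66; payment $85.32; balance $775.34
Payment period 2: opening $775.34; interest $9.30 → $784.64; payment $129.04; balance $655.60
Payment period 3: opening $655.60; interest $7.86 → $663.46; payment $172.76; balance $490.70
Payment period 4: opening $490.70; interest $5.88 → $496.58; payment $216.48; balance $280.10

$280.10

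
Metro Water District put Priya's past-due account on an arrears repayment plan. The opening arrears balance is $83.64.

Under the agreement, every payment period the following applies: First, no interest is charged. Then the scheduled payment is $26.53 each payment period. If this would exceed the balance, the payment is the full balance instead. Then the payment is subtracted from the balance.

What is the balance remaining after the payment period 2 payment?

Payment period 1: $83.64 − $26.53 → $57.11
Payment period 2: $57.11 − $26.53 → $30.58

$30.58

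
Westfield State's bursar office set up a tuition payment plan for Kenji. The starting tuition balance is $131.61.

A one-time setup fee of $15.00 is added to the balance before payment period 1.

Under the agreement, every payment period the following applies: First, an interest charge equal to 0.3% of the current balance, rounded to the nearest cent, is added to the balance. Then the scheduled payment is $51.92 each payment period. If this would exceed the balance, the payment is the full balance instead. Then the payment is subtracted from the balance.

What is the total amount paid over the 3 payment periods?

Payment period 1: $146.61 +$0.44 interest = $147.05; pay $51.92 → $95.13
Payment period 2: $95.13 +$0.29 interest = $95.42; pay $51.92 → $43.50
Payment period 3: $43.50 +$0.13 interest = $43.63; pay $43.63 → $0.00
Total paid: $147.47

$147.47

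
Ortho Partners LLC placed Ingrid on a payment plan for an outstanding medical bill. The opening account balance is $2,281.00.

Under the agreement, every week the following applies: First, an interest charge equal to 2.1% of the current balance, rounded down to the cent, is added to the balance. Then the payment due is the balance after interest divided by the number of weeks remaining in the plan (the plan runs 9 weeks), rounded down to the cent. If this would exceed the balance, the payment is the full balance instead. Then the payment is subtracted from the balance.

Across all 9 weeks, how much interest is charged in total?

$253.38

Week 1: opening $2,281.00; interest $47.90 → $2,328.90; payment $258.76; balance $2,070.14
Week 2: opening $2,070.14; interest $43.47 → $2,113.61; payment $264.20; balance $1,849.41
Week 3: opening $1,849.41; interest $38.83 → $1,888.24; payment $269.74; balance $1,618.50
Week 4: opening $1,618.50; interest $33.98 → $1,652.48; payment $275.41; balance $1,377.07
Week 5: opening $1,377.07; interest $28.91 → $1,405.98; payment $281.19; balance $1,124.79
Week 6: opening $1,124.79; interest $23.62 → $1,148.41; payment $287.10; balance $861.31
Week 7: opening $861.31; interest $18.08 → $879.39; payment $293.13; balance $586.26
Week 8: opening $586.26; interest $12.31 → $598.57; payment $299.28; balance $299.29
Week 9: opening $299.29; interest $6.28 → $305.57; payment $305.57; balance $0.00
Total interest: $47.90 + $43.47 + $38.83 + $33.98 + $28.91 + $23.62 + $18.08 + $12.31 + $6.28 = $253.38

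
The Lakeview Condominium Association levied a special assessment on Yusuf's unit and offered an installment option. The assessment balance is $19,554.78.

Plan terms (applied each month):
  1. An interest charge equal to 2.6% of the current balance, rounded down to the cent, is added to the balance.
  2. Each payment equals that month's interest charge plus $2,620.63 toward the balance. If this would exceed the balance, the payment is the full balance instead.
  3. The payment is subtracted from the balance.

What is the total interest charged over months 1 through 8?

# | Opening | Interest | Payment | End bal
1 | $19,554.78 | $508.42 | $3,129.05 | $16,934.15
2 | $16,934.15 | $440.28 | $3,060.91 | $14,313.52
3 | $14,313.52 | $372.15 | $2,992.78 | $11,692.89
4 | $11,692.89 | $304.01 | $2,924.64 | $9,072.26
5 | $9,072.26 | $235.87 | $2,856.50 | $6,451.63
6 | $6,451.63 | $167.74 | $2,788.37 | $3,831.00
7 | $3,831.00 | $99.60 | $2,720.23 | $1,210.37
8 | $1,210.37 | $31.46 | $1,241.83 | $0.00
Total interest: $508.42 + $440.28 + $372.15 + $304.01 + $235.87 + $167.74 + $99.60 + $31.46 = $2,159.53

$2,159.53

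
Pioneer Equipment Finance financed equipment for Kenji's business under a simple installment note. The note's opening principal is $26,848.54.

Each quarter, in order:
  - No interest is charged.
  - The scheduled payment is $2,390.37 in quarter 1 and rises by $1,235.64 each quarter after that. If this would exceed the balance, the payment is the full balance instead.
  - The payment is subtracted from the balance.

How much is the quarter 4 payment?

Quarter 1: opening $26,848.54; payment $2,390.37; balance $24,458.17
Quarter 2: opening $24,458.17; payment $3,626.01; balance $20,832.16
Quarter 3: opening $20,832.16; payment $4,861.65; balance $15,970.51
Quarter 4: opening $15,970.51; payment $6,097.29; balance $9,873.22

$6,097.29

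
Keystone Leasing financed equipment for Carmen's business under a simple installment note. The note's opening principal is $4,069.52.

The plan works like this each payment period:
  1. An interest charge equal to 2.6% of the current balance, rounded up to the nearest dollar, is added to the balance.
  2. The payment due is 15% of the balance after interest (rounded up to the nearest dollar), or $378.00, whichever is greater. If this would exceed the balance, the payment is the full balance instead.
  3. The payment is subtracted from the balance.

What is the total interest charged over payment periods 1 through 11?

$601.00

Payment period 1: opening $4,069.52; interest $106.00 → $4,175.52; payment $627.00; balance $3,548.52
Payment period 2: opening $3,548.52; interest $93.00 → $3,641.52; payment $547.00; balance $3,094.52
Payment period 3: opening $3,094.52; interest $81.00 → $3,175.52; payment $477.00; balance $2,698.52
Payment period 4: opening $2,698.52; interest $71.00 → $2,769.52; payment $416.00; balance $2,353.52
Payment period 5: opening $2,353.52; interest $62.00 → $2,415.52; payment $378.00; balance $2,037.52
Payment period 6: opening $2,037.52; interest $53.00 → $2,090.52; payment $378.00; balance $1,712.52
Payment period 7: opening $1,712.52; interest $45.00 → $1,757.52; payment $378.00; balance $1,379.52
Payment period 8: opening $1,379.52; interest $36.00 → $1,415.52; payment $378.00; balance $1,037.52
Payment period 9: opening $1,037.52; interest $27.00 → $1,064.52; payment $378.00; balance $686.52
Payment period 10: opening $686.52; interest $18.00 → $704.52; payment $378.00; balance $326.52
Payment period 11: opening $326.52; interest $9.00 → $335.52; payment $335.52; balance $0.00
Total interest: $106.00 + $93.00 + $81.00 + $71.00 + $62.00 + $53.00 + $45.00 + $36.00 + $27.00 + $18.00 + $9.00 = $601.00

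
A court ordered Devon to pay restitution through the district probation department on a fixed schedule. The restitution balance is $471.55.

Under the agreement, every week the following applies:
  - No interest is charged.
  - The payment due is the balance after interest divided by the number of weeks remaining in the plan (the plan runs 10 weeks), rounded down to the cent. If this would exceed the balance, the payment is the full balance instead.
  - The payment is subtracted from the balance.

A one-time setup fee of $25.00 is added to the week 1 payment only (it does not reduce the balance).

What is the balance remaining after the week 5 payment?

Week 1: opening $471.55; payment $47.15 (+ $25.00 fee); balance $424.40
Week 2: opening $424.40; payment $47.15; balance $377.25
Week 3: opening $377.25; payment $47.15; balance $330.10
Week 4: opening $330.10; payment $47.15; balance $282.95
Week 5: opening $282.95; payment $47.15; balance $235.80

$235.80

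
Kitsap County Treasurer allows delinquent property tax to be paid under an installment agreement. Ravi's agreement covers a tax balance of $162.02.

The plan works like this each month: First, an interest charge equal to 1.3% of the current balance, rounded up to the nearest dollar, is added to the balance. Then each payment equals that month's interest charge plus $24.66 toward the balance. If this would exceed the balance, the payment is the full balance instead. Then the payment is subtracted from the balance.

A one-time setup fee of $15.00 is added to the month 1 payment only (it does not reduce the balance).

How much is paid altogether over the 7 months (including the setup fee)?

$189.02

Month 1: $162.02 +$3.00 interest = $165.02; pay $27.66 (+ $15.00 fee) → $137.36
Month 2: $137.36 +$2.00 interest = $139.36; pay $26.66 → $112.70
Month 3: $112.70 +$2.00 interest = $114.70; pay $26.66 → $88.04
Month 4: $88.04 +$2.00 interest = $90.04; pay $26.66 → $63.38
Month 5: $63.38 +$1.00 interest = $64.38; pay $25.66 → $38.72
Month 6: $38.72 +$1.00 interest = $39.72; pay $25.66 → $14.06
Month 7: $14.06 +$1.00 interest = $15.06; pay $15.06 → $0.00
Total paid: $189.02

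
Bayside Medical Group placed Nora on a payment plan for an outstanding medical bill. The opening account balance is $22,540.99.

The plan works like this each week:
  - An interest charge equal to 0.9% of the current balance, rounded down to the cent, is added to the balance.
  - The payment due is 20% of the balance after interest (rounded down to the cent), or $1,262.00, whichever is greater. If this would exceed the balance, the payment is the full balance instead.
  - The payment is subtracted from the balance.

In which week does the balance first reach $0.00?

12

Week 1: opening $22,540.99; interest $202.86 → $22,743.85; payment $4,548.77; balance $18,195.08
Week 2: opening $18,195.08; interest $163.75 → $18,358.83; payment $3,671.76; balance $14,687.07
Week 3: opening $14,687.07; interest $132.18 → $14,819.25; payment $2,963.85; balance $11,855.40
Week 4: opening $11,855.40; interest $106.69 → $11,962.09; payment $2,392.41; balance $9,569.68
Week 5: opening $9,569.68; interest $86.12 → $9,655.80; payment $1,931.16; balance $7,724.64
Week 6: opening $7,724.64; interest $69.52 → $7,794.16; payment $1,558.83; balance $6,235.33
Week 7: opening $6,235.33; interest $56.11 → $6,291.44; payment $1,262.00; balance $5,029.44
Week 8: opening $5,029.44; interest $45.26 → $5,074.70; payment $1,262.00; balance $3,812.70
Week 9: opening $3,812.70; interest $34.31 → $3,847.01; payment $1,262.00; balance $2,585.01
Week 10: opening $2,585.01; interest $23.26 → $2,608.27; payment $1,262.00; balance $1,346.27
Week 11: opening $1,346.27; interest $12.11 → $1,358.38; payment $1,262.00; balance $96.38
Week 12: opening $96.38; interest $0.86 → $97.24; payment $97.24; balance $0.00
Balance reaches $0.00 in week 12.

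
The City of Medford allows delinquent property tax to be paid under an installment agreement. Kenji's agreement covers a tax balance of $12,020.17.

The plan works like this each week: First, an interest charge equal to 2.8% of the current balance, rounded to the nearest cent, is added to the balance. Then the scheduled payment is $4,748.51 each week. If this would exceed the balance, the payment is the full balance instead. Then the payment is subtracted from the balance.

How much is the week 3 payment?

$3,158.78

# | Opening | Interest | Payment | End bal
1 | $12,020.17 | $336.56 | $4,748.51 | $7,608.22
2 | $7,608.22 | $213.03 | $4,748.51 | $3,072.74
3 | $3,072.74 | $86.04 | $3,158.78 | $0.00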